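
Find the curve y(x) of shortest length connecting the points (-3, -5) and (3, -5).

Arc-length functional: J[y] = ∫ sqrt(1 + (y')^2) dx.
Lagrangian L = sqrt(1 + (y')^2) has no explicit y dependence, so ∂L/∂y = 0 and the Euler-Lagrange equation gives
    d/dx( y' / sqrt(1 + (y')^2) ) = 0  ⇒  y' / sqrt(1 + (y')^2) = const.
Hence y' is constant, so y(x) is affine.
Fitting the endpoints (-3, -5) and (3, -5):
    slope m = ((-5) − (-5)) / (3 − (-3)) = 0,
    intercept c = (-5) − m·(-3) = -5.
Extremal: y(x) = -5.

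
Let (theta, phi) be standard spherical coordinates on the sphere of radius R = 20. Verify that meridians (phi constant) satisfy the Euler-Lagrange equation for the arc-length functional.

On the sphere of radius R = 20 with spherical coordinates (θ, φ), the induced metric is
    ds^2 = 400(dθ^2 + sin^2(θ) dφ^2).
Using θ as the parameter, the arc-length functional becomes
    J[φ] = ∫ 20 sqrt(1 + sin^2(θ) (dφ/dθ)^2) dθ.
So L = 20 sqrt(1 + sin^2(θ) φ'^2). Compute
    ∂L/∂φ = 0  (L has no explicit φ dependence),
    ∂L/∂φ' = 20 sin^2(θ) φ' / sqrt(1 + sin^2(θ) φ'^2).
For the candidate φ(θ) = c (constant), φ' = 0, so ∂L/∂φ' evaluated along the candidate vanishes, and ∂L/∂φ is identically zero. Hence
    d/dθ(∂L/∂φ') − ∂L/∂φ = 0
is satisfied. Therefore meridians φ = const are extremals of arc length — they are geodesics on the sphere.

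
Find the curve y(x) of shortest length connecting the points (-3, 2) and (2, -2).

Arc-length functional: J[y] = ∫ sqrt(1 + (y')^2) dx.
Lagrangian L = sqrt(1 + (y')^2) has no explicit y dependence, so ∂L/∂y = 0 and the Euler-Lagrange equation gives
    d/dx( y' / sqrt(1 + (y')^2) ) = 0  ⇒  y' / sqrt(1 + (y')^2) = const.
Hence y' is constant, so y(x) is affine.
Fitting the endpoints (-3, 2) and (2, -2):
    slope m = ((-2) − 2) / (2 − (-3)) = -4/5,
    intercept c = 2 − m·(-3) = -2/5.
Extremal: y(x) = (-4/5) x - 2/5.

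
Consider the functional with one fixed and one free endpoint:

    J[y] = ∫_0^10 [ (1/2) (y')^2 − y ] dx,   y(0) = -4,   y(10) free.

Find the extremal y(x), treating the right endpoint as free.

The Lagrangian L = (1/2) (y')^2 − y gives
    ∂L/∂y = −1,   ∂L/∂y' = y'.
Euler-Lagrange: d/dx(y') − (−1) = 0, i.e. y'' + 1 = 0, so
    y(x) = −(1/2) x^2 + C1 x + C2.
Fixed left endpoint y(0) = -4 ⇒ C2 = -4.
The right endpoint x = 10 is free, so the natural (transversality) condition is ∂L/∂y' |_{x=10} = 0, i.e. y'(10) = 0.
Compute y'(x) = −1 x + C1, so y'(10) = −10 + C1 = 0 ⇒ C1 = 10.
Therefore the extremal is
    y(x) = −x^2/2 + 10 x − 4.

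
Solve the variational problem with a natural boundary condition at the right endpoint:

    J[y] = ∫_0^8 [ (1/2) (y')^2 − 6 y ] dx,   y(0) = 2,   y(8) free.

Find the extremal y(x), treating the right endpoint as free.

The Lagrangian L = (1/2) (y')^2 − 6 y gives
    ∂L/∂y = −6,   ∂L/∂y' = y'.
Euler-Lagrange: d/dx(y') − (−6) = 0, i.e. y'' + 6 = 0, so
    y(x) = −(6/2) x^2 + C1 x + C2.
Fixed left endpoint y(0) = 2 ⇒ C2 = 2.
The right endpoint x = 8 is free, so the natural (transversality) condition is ∂L/∂y' |_{x=8} = 0, i.e. y'(8) = 0.
Compute y'(x) = −6 x + C1, so y'(8) = −48 + C1 = 0 ⇒ C1 = 48.
Therefore the extremal is
    y(x) = −3 x^2 + 48 x + 2.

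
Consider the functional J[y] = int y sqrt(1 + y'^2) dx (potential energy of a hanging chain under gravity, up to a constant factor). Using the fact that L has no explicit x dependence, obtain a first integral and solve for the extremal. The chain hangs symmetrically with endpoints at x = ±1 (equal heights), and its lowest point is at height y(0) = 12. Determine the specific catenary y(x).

The Lagrangian L(y, y') = y sqrt(1 + y'^2) has no explicit x dependence, so the Beltrami identity applies:
    L − y' ∂L/∂y' = C.
Compute ∂L/∂y' = y · y' / sqrt(1 + y'^2). Then
    L − y' ∂L/∂y'
    = y sqrt(1 + y'^2) − y · y'^2 / sqrt(1 + y'^2)
    = y (1 + y'^2 − y'^2) / sqrt(1 + y'^2)
    = y / sqrt(1 + y'^2) = C.
Squaring gives y^2 = C^2 (1 + y'^2), i.e.
    y'^2 = y^2 / C^2 − 1.
Separating variables,
    dy / sqrt(y^2 − C^2) = dx / C,
and integrating gives arccosh(y / C) = (x − a)/C, so
    y(x) = C cosh((x − a)/C),
the catenary. The constants C and a are fixed by the two endpoint conditions (and, for the hanging-chain problem, the length constraint selects C).
Now fit the given data. The endpoints x = ±1 are symmetric at equal height, so the catenary is even about its minimum: a = 0 and y(x) = C cosh(x/C). The lowest point is y(0) = C cosh(0) = C, and we are told y(0) = 12, so C = 12. Therefore
    y(x) = 12 cosh(x/12),
and at the endpoints
    y(±1) = 12 cosh(1/12).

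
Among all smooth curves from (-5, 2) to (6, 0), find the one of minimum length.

Arc-length functional: J[y] = ∫ sqrt(1 + (y')^2) dx.
Lagrangian L = sqrt(1 + (y')^2) has no explicit y dependence, so ∂L/∂y = 0 and the Euler-Lagrange equation gives
    d/dx( y' / sqrt(1 + (y')^2) ) = 0  ⇒  y' / sqrt(1 + (y')^2) = const.
Hence y' is constant, so y(x) is affine.
Fitting the endpoints (-5, 2) and (6, 0):
    slope m = (0 − 2) / (6 − (-5)) = -2/11,
    intercept c = 2 − m·(-5) = 12/11.
Extremal: y(x) = (-2/11) x + 12/11.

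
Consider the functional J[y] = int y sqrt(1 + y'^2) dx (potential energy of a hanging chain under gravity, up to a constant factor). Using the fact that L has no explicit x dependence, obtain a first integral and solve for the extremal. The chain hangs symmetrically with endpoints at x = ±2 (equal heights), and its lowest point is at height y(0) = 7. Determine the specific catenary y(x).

The Lagrangian L(y, y') = y sqrt(1 + y'^2) has no explicit x dependence, so the Beltrami identity applies:
    L − y' ∂L/∂y' = C.
Compute ∂L/∂y' = y · y' / sqrt(1 + y'^2). Then
    L − y' ∂L/∂y'
    = y sqrt(1 + y'^2) − y · y'^2 / sqrt(1 + y'^2)
    = y (1 + y'^2 − y'^2) / sqrt(1 + y'^2)
    = y / sqrt(1 + y'^2) = C.
Squaring gives y^2 = C^2 (1 + y'^2), i.e.
    y'^2 = y^2 / C^2 − 1.
Separating variables,
    dy / sqrt(y^2 − C^2) = dx / C,
and integrating gives arccosh(y / C) = (x − a)/C, so
    y(x) = C cosh((x − a)/C),
the catenary. The constants C and a are fixed by the two endpoint conditions (and, for the hanging-chain problem, the length constraint selects C).
Now fit the given data. The endpoints x = ±2 are symmetric at equal height, so the catenary is even about its minimum: a = 0 and y(x) = C cosh(x/C). The lowest point is y(0) = C cosh(0) = C, and we are told y(0) = 7, so C = 7. Therefore
    y(x) = 7 cosh(x/7),
and at the endpoints
    y(±2) = 7 cosh(2/7).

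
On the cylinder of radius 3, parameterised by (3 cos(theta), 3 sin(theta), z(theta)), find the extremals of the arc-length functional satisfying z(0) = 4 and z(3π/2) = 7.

Parameterise the cylinder of radius R = 3 as
    r(θ) = (3 cos θ, 3 sin θ, z(θ)).
The arc-length element is
    ds = sqrt(9 + (dz/dθ)^2) dθ,
so the Lagrangian is L = sqrt(9 + z'^2).
L depends on z' only, not on z or θ, so ∂L/∂z = 0 and
    ∂L/∂z' = z' / sqrt(9 + z'^2).
The Euler-Lagrange equation gives
    d/dθ( z' / sqrt(9 + z'^2) ) = 0,
so z' is constant. Integrating once:
    z(θ) = a θ + b,
a helix on the cylinder (a straight line when the cylinder is unrolled). The constants a, b are determined by the endpoint conditions.
With endpoint conditions z(0) = 4 and z(3π/2) = 7: from z(0) = b we get b = 4, and a·3π/2 + 4 = 7 gives a = 2/π, so
    z(θ) = (2/π) θ + 4.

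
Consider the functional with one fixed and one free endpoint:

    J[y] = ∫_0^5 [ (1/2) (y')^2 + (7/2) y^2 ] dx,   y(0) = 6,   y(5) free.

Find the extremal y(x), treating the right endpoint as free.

The Lagrangian L = (1/2) (y')^2 + (7/2) y^2 gives
    ∂L/∂y = 7 y,   ∂L/∂y' = y'.
Euler-Lagrange: y'' − 7 y = 0.
With k = sqrt(7), the general solution is
    y(x) = A cosh(sqrt(7) x) + B sinh(sqrt(7) x).
Fixed left endpoint y(0) = 6 ⇒ A = 6.
The right endpoint x = 5 is free, so the natural (transversality) condition is ∂L/∂y' |_{x=5} = 0, i.e. y'(5) = 0.
Compute y'(x) = A k sinh(k x) + B k cosh(k x), so
    y'(5) = A k sinh(k·5) + B k cosh(k·5) = 0
    ⇒ B = −A tanh(k·5) = − 6 tanh(sqrt(7)·5).
Therefore the extremal is
    y(x) = 6 cosh(sqrt(7) x) − 6 tanh(sqrt(7)·5) sinh(sqrt(7) x).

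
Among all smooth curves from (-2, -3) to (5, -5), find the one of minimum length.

Arc-length functional: J[y] = ∫ sqrt(1 + (y')^2) dx.
Lagrangian L = sqrt(1 + (y')^2) has no explicit y dependence, so ∂L/∂y = 0 and the Euler-Lagrange equation gives
    d/dx( y' / sqrt(1 + (y')^2) ) = 0  ⇒  y' / sqrt(1 + (y')^2) = const.
Hence y' is constant, so y(x) is affine.
Fitting the endpoints (-2, -3) and (5, -5):
    slope m = ((-5) − (-3)) / (5 − (-2)) = -2/7,
    intercept c = (-3) − m·(-2) = -25/7.
Extremal: y(x) = (-2/7) x - 25/7.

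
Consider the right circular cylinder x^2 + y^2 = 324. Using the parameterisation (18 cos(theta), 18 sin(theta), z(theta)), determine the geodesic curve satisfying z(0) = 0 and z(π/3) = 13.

Parameterise the cylinder of radius R = 18 as
    r(θ) = (18 cos θ, 18 sin θ, z(θ)).
The arc-length element is
    ds = sqrt(324 + (dz/dθ)^2) dθ,
so the Lagrangian is L = sqrt(324 + z'^2).
L depends on z' only, not on z or θ, so ∂L/∂z = 0 and
    ∂L/∂z' = z' / sqrt(324 + z'^2).
The Euler-Lagrange equation gives
    d/dθ( z' / sqrt(324 + z'^2) ) = 0,
so z' is constant. Integrating once:
    z(θ) = a θ + b,
a helix on the cylinder (a straight line when the cylinder is unrolled). The constants a, b are determined by the endpoint conditions.
With endpoint conditions z(0) = 0 and z(π/3) = 13: from z(0) = b we get b = 0, and a·π/3 + 0 = 13 gives a = 39/π, so
    z(θ) = (39/π) θ.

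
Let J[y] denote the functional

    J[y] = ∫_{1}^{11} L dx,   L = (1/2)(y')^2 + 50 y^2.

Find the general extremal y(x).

The Lagrangian is L = (1/2)(y')^2 + 50 y^2.
∂L/∂y = 100y.
∂L/∂y' = y'.
The Euler-Lagrange equation d/dx(∂L/∂y') − ∂L/∂y = 0 becomes:
    y'' - 100 y = 0
General solution: y(x) = A e^(10x) + B e^(-10x), where A and B are arbitrary constants fixed by the endpoint conditions.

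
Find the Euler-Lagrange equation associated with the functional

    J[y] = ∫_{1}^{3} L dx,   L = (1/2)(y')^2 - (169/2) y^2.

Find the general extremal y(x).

The Lagrangian is L = (1/2)(y')^2 - (169/2) y^2.
∂L/∂y = -169y.
∂L/∂y' = y'.
The Euler-Lagrange equation d/dx(∂L/∂y') − ∂L/∂y = 0 becomes:
    y'' + 169 y = 0
General solution: y(x) = A sin(13x) + B cos(13x), where A and B are arbitrary constants fixed by the endpoint conditions.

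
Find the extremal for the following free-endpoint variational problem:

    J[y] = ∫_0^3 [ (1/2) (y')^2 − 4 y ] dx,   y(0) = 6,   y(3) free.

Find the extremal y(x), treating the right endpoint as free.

The Lagrangian L = (1/2) (y')^2 − 4 y gives
    ∂L/∂y = −4,   ∂L/∂y' = y'.
Euler-Lagrange: d/dx(y') − (−4) = 0, i.e. y'' + 4 = 0, so
    y(x) = −(4/2) x^2 + C1 x + C2.
Fixed left endpoint y(0) = 6 ⇒ C2 = 6.
The right endpoint x = 3 is free, so the natural (transversality) condition is ∂L/∂y' |_{x=3} = 0, i.e. y'(3) = 0.
Compute y'(x) = −4 x + C1, so y'(3) = −12 + C1 = 0 ⇒ C1 = 12.
Therefore the extremal is
    y(x) = −2 x^2 + 12 x + 6.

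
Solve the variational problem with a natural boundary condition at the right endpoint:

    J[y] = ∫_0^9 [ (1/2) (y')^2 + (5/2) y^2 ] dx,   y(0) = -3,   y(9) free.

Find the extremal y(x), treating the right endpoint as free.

The Lagrangian L = (1/2) (y')^2 + (5/2) y^2 gives
    ∂L/∂y = 5 y,   ∂L/∂y' = y'.
Euler-Lagrange: y'' − 5 y = 0.
With k = sqrt(5), the general solution is
    y(x) = A cosh(sqrt(5) x) + B sinh(sqrt(5) x).
Fixed left endpoint y(0) = -3 ⇒ A = -3.
The right endpoint x = 9 is free, so the natural (transversality) condition is ∂L/∂y' |_{x=9} = 0, i.e. y'(9) = 0.
Compute y'(x) = A k sinh(k x) + B k cosh(k x), so
    y'(9) = A k sinh(k·9) + B k cosh(k·9) = 0
    ⇒ B = −A tanh(k·9) = 3 tanh(sqrt(5)·9).
Therefore the extremal is
    y(x) = −3 cosh(sqrt(5) x) + 3 tanh(sqrt(5)·9) sinh(sqrt(5) x).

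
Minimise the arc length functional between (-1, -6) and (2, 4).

Arc-length functional: J[y] = ∫ sqrt(1 + (y')^2) dx.
Lagrangian L = sqrt(1 + (y')^2) has no explicit y dependence, so ∂L/∂y = 0 and the Euler-Lagrange equation gives
    d/dx( y' / sqrt(1 + (y')^2) ) = 0  ⇒  y' / sqrt(1 + (y')^2) = const.
Hence y' is constant, so y(x) is affine.
Fitting the endpoints (-1, -6) and (2, 4):
    slope m = (4 − (-6)) / (2 − (-1)) = 10/3,
    intercept c = (-6) − m·(-1) = -8/3.
Extremal: y(x) = (10/3) x - 8/3.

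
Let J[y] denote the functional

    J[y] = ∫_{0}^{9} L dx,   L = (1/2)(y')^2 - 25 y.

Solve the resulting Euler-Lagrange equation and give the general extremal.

The Lagrangian is L = (1/2)(y')^2 - 25 y.
∂L/∂y = -25.
∂L/∂y' = y'.
The Euler-Lagrange equation d/dx(∂L/∂y') − ∂L/∂y = 0 becomes:
    y'' + 25 = 0
General solution: y(x) = -(25/2) x^2 + A x + B, where A and B are arbitrary constants fixed by the endpoint conditions.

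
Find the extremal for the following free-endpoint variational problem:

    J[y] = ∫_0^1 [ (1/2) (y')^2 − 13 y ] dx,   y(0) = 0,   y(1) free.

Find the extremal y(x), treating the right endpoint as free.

The Lagrangian L = (1/2) (y')^2 − 13 y gives
    ∂L/∂y = −13,   ∂L/∂y' = y'.
Euler-Lagrange: d/dx(y') − (−13) = 0, i.e. y'' + 13 = 0, so
    y(x) = −(13/2) x^2 + C1 x + C2.
Fixed left endpoint y(0) = 0 ⇒ C2 = 0.
The right endpoint x = 1 is free, so the natural (transversality) condition is ∂L/∂y' |_{x=1} = 0, i.e. y'(1) = 0.
Compute y'(x) = −13 x + C1, so y'(1) = −13 + C1 = 0 ⇒ C1 = 13.
Therefore the extremal is
    y(x) = −(13/2) x^2 + 13 x.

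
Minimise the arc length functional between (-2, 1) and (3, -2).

Arc-length functional: J[y] = ∫ sqrt(1 + (y')^2) dx.
Lagrangian L = sqrt(1 + (y')^2) has no explicit y dependence, so ∂L/∂y = 0 and the Euler-Lagrange equation gives
    d/dx( y' / sqrt(1 + (y')^2) ) = 0  ⇒  y' / sqrt(1 + (y')^2) = const.
Hence y' is constant, so y(x) is affine.
Fitting the endpoints (-2, 1) and (3, -2):
    slope m = ((-2) − 1) / (3 − (-2)) = -3/5,
    intercept c = 1 − m·(-2) = -1/5.
Extremal: y(x) = (-3/5) x - 1/5.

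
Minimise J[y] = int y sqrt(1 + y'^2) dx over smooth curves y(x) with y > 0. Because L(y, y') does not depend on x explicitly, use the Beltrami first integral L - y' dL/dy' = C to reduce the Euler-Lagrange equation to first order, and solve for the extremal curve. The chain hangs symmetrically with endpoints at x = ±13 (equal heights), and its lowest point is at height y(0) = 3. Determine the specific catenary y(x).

The Lagrangian L(y, y') = y sqrt(1 + y'^2) has no explicit x dependence, so the Beltrami identity applies:
    L − y' ∂L/∂y' = C.
Compute ∂L/∂y' = y · y' / sqrt(1 + y'^2). Then
    L − y' ∂L/∂y'
    = y sqrt(1 + y'^2) − y · y'^2 / sqrt(1 + y'^2)
    = y (1 + y'^2 − y'^2) / sqrt(1 + y'^2)
    = y / sqrt(1 + y'^2) = C.
Squaring gives y^2 = C^2 (1 + y'^2), i.e.
    y'^2 = y^2 / C^2 − 1.
Separating variables,
    dy / sqrt(y^2 − C^2) = dx / C,
and integrating gives arccosh(y / C) = (x − a)/C, so
    y(x) = C cosh((x − a)/C),
the catenary. The constants C and a are fixed by the two endpoint conditions (and, for the hanging-chain problem, the length constraint selects C).
Now fit the given data. The endpoints x = ±13 are symmetric at equal height, so the catenary is even about its minimum: a = 0 and y(x) = C cosh(x/C). The lowest point is y(0) = C cosh(0) = C, and we are told y(0) = 3, so C = 3. Therefore
    y(x) = 3 cosh(x/3),
and at the endpoints
    y(±13) = 3 cosh(13/3).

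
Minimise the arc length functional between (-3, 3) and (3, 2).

Arc-length functional: J[y] = ∫ sqrt(1 + (y')^2) dx.
Lagrangian L = sqrt(1 + (y')^2) has no explicit y dependence, so ∂L/∂y = 0 and the Euler-Lagrange equation gives
    d/dx( y' / sqrt(1 + (y')^2) ) = 0  ⇒  y' / sqrt(1 + (y')^2) = const.
Hence y' is constant, so y(x) is affine.
Fitting the endpoints (-3, 3) and (3, 2):
    slope m = (2 − 3) / (3 − (-3)) = -1/6,
    intercept c = 3 − m·(-3) = 5/2.
Extremal: y(x) = (-1/6) x + 5/2.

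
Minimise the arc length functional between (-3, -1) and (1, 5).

Arc-length functional: J[y] = ∫ sqrt(1 + (y')^2) dx.
Lagrangian L = sqrt(1 + (y')^2) has no explicit y dependence, so ∂L/∂y = 0 and the Euler-Lagrange equation gives
    d/dx( y' / sqrt(1 + (y')^2) ) = 0  ⇒  y' / sqrt(1 + (y')^2) = const.
Hence y' is constant, so y(x) is affine.
Fitting the endpoints (-3, -1) and (1, 5):
    slope m = (5 − (-1)) / (1 − (-3)) = 3/2,
    intercept c = (-1) − m·(-3) = 7/2.
Extremal: y(x) = (3/2) x + 7/2.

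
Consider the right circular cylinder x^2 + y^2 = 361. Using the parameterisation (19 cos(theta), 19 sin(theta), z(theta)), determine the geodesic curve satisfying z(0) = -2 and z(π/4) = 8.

Parameterise the cylinder of radius R = 19 as
    r(θ) = (19 cos θ, 19 sin θ, z(θ)).
The arc-length element is
    ds = sqrt(361 + (dz/dθ)^2) dθ,
so the Lagrangian is L = sqrt(361 + z'^2).
L depends on z' only, not on z or θ, so ∂L/∂z = 0 and
    ∂L/∂z' = z' / sqrt(361 + z'^2).
The Euler-Lagrange equation gives
    d/dθ( z' / sqrt(361 + z'^2) ) = 0,
so z' is constant. Integrating once:
    z(θ) = a θ + b,
a helix on the cylinder (a straight line when the cylinder is unrolled). The constants a, b are determined by the endpoint conditions.
With endpoint conditions z(0) = -2 and z(π/4) = 8: from z(0) = b we get b = -2, and a·π/4 + -2 = 8 gives a = 40/π, so
    z(θ) = (40/π) θ − 2.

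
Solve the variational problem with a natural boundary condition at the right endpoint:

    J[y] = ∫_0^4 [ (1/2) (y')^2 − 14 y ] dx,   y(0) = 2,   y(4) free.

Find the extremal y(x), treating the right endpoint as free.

The Lagrangian L = (1/2) (y')^2 − 14 y gives
    ∂L/∂y = −14,   ∂L/∂y' = y'.
Euler-Lagrange: d/dx(y') − (−14) = 0, i.e. y'' + 14 = 0, so
    y(x) = −(14/2) x^2 + C1 x + C2.
Fixed left endpoint y(0) = 2 ⇒ C2 = 2.
The right endpoint x = 4 is free, so the natural (transversality) condition is ∂L/∂y' |_{x=4} = 0, i.e. y'(4) = 0.
Compute y'(x) = −14 x + C1, so y'(4) = −56 + C1 = 0 ⇒ C1 = 56.
Therefore the extremal is
    y(x) = −7 x^2 + 56 x + 2.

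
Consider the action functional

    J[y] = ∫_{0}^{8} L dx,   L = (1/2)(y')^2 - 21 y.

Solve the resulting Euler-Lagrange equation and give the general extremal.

The Lagrangian is L = (1/2)(y')^2 - 21 y.
∂L/∂y = -21.
∂L/∂y' = y'.
The Euler-Lagrange equation d/dx(∂L/∂y') − ∂L/∂y = 0 becomes:
    y'' + 21 = 0
General solution: y(x) = -(21/2) x^2 + A x + B, where A and B are arbitrary constants fixed by the endpoint conditions.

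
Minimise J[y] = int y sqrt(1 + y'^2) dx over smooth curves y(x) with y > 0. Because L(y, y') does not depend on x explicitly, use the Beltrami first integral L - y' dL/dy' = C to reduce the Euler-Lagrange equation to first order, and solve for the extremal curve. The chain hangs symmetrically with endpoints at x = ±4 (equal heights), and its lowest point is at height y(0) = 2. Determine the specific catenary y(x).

The Lagrangian L(y, y') = y sqrt(1 + y'^2) has no explicit x dependence, so the Beltrami identity applies:
    L − y' ∂L/∂y' = C.
Compute ∂L/∂y' = y · y' / sqrt(1 + y'^2). Then
    L − y' ∂L/∂y'
    = y sqrt(1 + y'^2) − y · y'^2 / sqrt(1 + y'^2)
    = y (1 + y'^2 − y'^2) / sqrt(1 + y'^2)
    = y / sqrt(1 + y'^2) = C.
Squaring gives y^2 = C^2 (1 + y'^2), i.e.
    y'^2 = y^2 / C^2 − 1.
Separating variables,
    dy / sqrt(y^2 − C^2) = dx / C,
and integrating gives arccosh(y / C) = (x − a)/C, so
    y(x) = C cosh((x − a)/C),
the catenary. The constants C and a are fixed by the two endpoint conditions (and, for the hanging-chain problem, the length constraint selects C).
Now fit the given data. The endpoints x = ±4 are symmetric at equal height, so the catenary is even about its minimum: a = 0 and y(x) = C cosh(x/C). The lowest point is y(0) = C cosh(0) = C, and we are told y(0) = 2, so C = 2. Therefore
    y(x) = 2 cosh(x/2),
and at the endpoints
    y(±4) = 2 cosh(4/2).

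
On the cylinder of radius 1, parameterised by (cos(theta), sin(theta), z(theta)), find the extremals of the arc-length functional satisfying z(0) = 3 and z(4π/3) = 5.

Parameterise the cylinder of radius R = 1 as
    r(θ) = (cos θ, sin θ, z(θ)).
The arc-length element is
    ds = sqrt(1 + (dz/dθ)^2) dθ,
so the Lagrangian is L = sqrt(1 + z'^2).
L depends on z' only, not on z or θ, so ∂L/∂z = 0 and
    ∂L/∂z' = z' / sqrt(1 + z'^2).
The Euler-Lagrange equation gives
    d/dθ( z' / sqrt(1 + z'^2) ) = 0,
so z' is constant. Integrating once:
    z(θ) = a θ + b,
a helix on the cylinder (a straight line when the cylinder is unrolled). The constants a, b are determined by the endpoint conditions.
With endpoint conditions z(0) = 3 and z(4π/3) = 5: from z(0) = b we get b = 3, and a·4π/3 + 3 = 5 gives a = 3/(2π), so
    z(θ) = (3/(2π)) θ + 3.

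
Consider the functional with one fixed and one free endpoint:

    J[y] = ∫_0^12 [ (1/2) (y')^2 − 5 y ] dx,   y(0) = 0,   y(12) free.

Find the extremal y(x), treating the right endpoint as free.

The Lagrangian L = (1/2) (y')^2 − 5 y gives
    ∂L/∂y = −5,   ∂L/∂y' = y'.
Euler-Lagrange: d/dx(y') − (−5) = 0, i.e. y'' + 5 = 0, so
    y(x) = −(5/2) x^2 + C1 x + C2.
Fixed left endpoint y(0) = 0 ⇒ C2 = 0.
The right endpoint x = 12 is free, so the natural (transversality) condition is ∂L/∂y' |_{x=12} = 0, i.e. y'(12) = 0.
Compute y'(x) = −5 x + C1, so y'(12) = −60 + C1 = 0 ⇒ C1 = 60.
Therefore the extremal is
    y(x) = −(5/2) x^2 + 60 x.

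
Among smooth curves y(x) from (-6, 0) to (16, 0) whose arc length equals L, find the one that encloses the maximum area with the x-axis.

Set up the augmented Lagrangian using a multiplier λ for the length constraint:
    F(y, y') = y − λ sqrt(1 + y'^2).
F has no explicit x dependence, so the Beltrami identity yields a first integral
    F − y' ∂F/∂y' = C.
Compute ∂F/∂y' = −λ y' / sqrt(1 + y'^2). Then
    y − λ sqrt(1 + y'^2) + λ y'^2 / sqrt(1 + y'^2) = C
    ⇒  y − λ / sqrt(1 + y'^2) = C.
Solving for y' and integrating gives
    (x − a)^2 + (y − b)^2 = λ^2,
a circular arc of radius λ. The constants a, b are determined by the endpoint conditions y(-6) = y(16) = 0, and λ is fixed implicitly by the length constraint
    ∫_{-6}^{16} sqrt(1 + y'^2) dx = L.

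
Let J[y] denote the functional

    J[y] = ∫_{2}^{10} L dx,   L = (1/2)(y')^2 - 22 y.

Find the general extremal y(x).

The Lagrangian is L = (1/2)(y')^2 - 22 y.
∂L/∂y = -22.
∂L/∂y' = y'.
The Euler-Lagrange equation d/dx(∂L/∂y') − ∂L/∂y = 0 becomes:
    y'' + 22 = 0
General solution: y(x) = -11 x^2 + A x + B, where A and B are arbitrary constants fixed by the endpoint conditions.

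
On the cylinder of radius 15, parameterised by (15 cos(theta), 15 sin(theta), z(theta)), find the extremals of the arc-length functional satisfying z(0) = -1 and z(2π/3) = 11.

Parameterise the cylinder of radius R = 15 as
    r(θ) = (15 cos θ, 15 sin θ, z(θ)).
The arc-length element is
    ds = sqrt(225 + (dz/dθ)^2) dθ,
so the Lagrangian is L = sqrt(225 + z'^2).
L depends on z' only, not on z or θ, so ∂L/∂z = 0 and
    ∂L/∂z' = z' / sqrt(225 + z'^2).
The Euler-Lagrange equation gives
    d/dθ( z' / sqrt(225 + z'^2) ) = 0,
so z' is constant. Integrating once:
    z(θ) = a θ + b,
a helix on the cylinder (a straight line when the cylinder is unrolled). The constants a, b are determined by the endpoint conditions.
With endpoint conditions z(0) = -1 and z(2π/3) = 11: from z(0) = b we get b = -1, and a·2π/3 + -1 = 11 gives a = 18/π, so
    z(θ) = (18/π) θ − 1.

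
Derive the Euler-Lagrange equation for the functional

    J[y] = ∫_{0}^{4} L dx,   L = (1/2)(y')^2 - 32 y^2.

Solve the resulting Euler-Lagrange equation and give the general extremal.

The Lagrangian is L = (1/2)(y')^2 - 32 y^2.
∂L/∂y = -64y.
∂L/∂y' = y'.
The Euler-Lagrange equation d/dx(∂L/∂y') − ∂L/∂y = 0 becomes:
    y'' + 64 y = 0
General solution: y(x) = A sin(8x) + B cos(8x), where A and B are arbitrary constants fixed by the endpoint conditions.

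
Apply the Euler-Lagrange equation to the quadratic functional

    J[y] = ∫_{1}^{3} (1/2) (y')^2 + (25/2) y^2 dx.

The Lagrangian is L = (1/2) (y')^2 + (25/2) y^2.
Compute ∂L/∂y = 25y, ∂L/∂y' = y'.
The Euler-Lagrange equation d/dx(∂L/∂y') − ∂L/∂y = 0 reduces to
    y'' − 25 y = 0.
Its general solution is
    y(x) = A e^(5x) + B e^(−5x),
with A, B fixed by the endpoint conditions.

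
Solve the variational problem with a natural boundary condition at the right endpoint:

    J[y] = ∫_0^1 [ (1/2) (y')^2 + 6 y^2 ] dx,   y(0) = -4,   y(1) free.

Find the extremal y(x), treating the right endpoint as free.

The Lagrangian L = (1/2) (y')^2 + 6 y^2 gives
    ∂L/∂y = 12 y,   ∂L/∂y' = y'.
Euler-Lagrange: y'' − 12 y = 0.
With k = sqrt(12), the general solution is
    y(x) = A cosh(sqrt(12) x) + B sinh(sqrt(12) x).
Fixed left endpoint y(0) = -4 ⇒ A = -4.
The right endpoint x = 1 is free, so the natural (transversality) condition is ∂L/∂y' |_{x=1} = 0, i.e. y'(1) = 0.
Compute y'(x) = A k sinh(k x) + B k cosh(k x), so
    y'(1) = A k sinh(k·1) + B k cosh(k·1) = 0
    ⇒ B = −A tanh(k·1) = 4 tanh(sqrt(12)·1).
Therefore the extremal is
    y(x) = −4 cosh(sqrt(12) x) + 4 tanh(sqrt(12)·1) sinh(sqrt(12) x).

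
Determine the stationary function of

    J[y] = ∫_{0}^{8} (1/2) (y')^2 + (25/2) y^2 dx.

The Lagrangian is L = (1/2) (y')^2 + (25/2) y^2.
Compute ∂L/∂y = 25y, ∂L/∂y' = y'.
The Euler-Lagrange equation d/dx(∂L/∂y') − ∂L/∂y = 0 reduces to
    y'' − 25 y = 0.
Its general solution is
    y(x) = A e^(5x) + B e^(−5x),
with A, B fixed by the endpoint conditions.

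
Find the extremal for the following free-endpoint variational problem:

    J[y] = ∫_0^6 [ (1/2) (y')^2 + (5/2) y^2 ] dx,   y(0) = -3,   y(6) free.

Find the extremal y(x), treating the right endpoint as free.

The Lagrangian L = (1/2) (y')^2 + (5/2) y^2 gives
    ∂L/∂y = 5 y,   ∂L/∂y' = y'.
Euler-Lagrange: y'' − 5 y = 0.
With k = sqrt(5), the general solution is
    y(x) = A cosh(sqrt(5) x) + B sinh(sqrt(5) x).
Fixed left endpoint y(0) = -3 ⇒ A = -3.
The right endpoint x = 6 is free, so the natural (transversality) condition is ∂L/∂y' |_{x=6} = 0, i.e. y'(6) = 0.
Compute y'(x) = A k sinh(k x) + B k cosh(k x), so
    y'(6) = A k sinh(k·6) + B k cosh(k·6) = 0
    ⇒ B = −A tanh(k·6) = 3 tanh(sqrt(5)·6).
Therefore the extremal is
    y(x) = −3 cosh(sqrt(5) x) + 3 tanh(sqrt(5)·6) sinh(sqrt(5) x).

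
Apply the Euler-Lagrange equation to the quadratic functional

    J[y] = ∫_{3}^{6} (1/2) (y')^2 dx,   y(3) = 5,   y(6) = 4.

The Lagrangian is L = (1/2) (y')^2.
Compute ∂L/∂y = 0, ∂L/∂y' = y'.
The Euler-Lagrange equation d/dx(∂L/∂y') − ∂L/∂y = 0 reduces to
    y'' = 0.
Its general solution is
    y(x) = A x + B,
with A, B fixed by the endpoint conditions.
Applying the endpoint conditions y(3) = 5 and y(6) = 4: solve A·3 + B = 5 and A·6 + B = 4. Subtracting gives A(6 − 3) = 4 − 5, so A = -1/3, and B = 5 − A·3 = 6. Therefore
    y(x) = (-1/3) x + 6.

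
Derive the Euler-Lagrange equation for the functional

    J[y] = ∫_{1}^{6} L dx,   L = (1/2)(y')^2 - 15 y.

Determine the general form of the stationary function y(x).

The Lagrangian is L = (1/2)(y')^2 - 15 y.
∂L/∂y = -15.
∂L/∂y' = y'.
The Euler-Lagrange equation d/dx(∂L/∂y') − ∂L/∂y = 0 becomes:
    y'' + 15 = 0
General solution: y(x) = -(15/2) x^2 + A x + B, where A and B are arbitrary constants fixed by the endpoint conditions.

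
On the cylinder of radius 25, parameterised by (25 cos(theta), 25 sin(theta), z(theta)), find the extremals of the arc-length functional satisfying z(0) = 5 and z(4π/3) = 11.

Parameterise the cylinder of radius R = 25 as
    r(θ) = (25 cos θ, 25 sin θ, z(θ)).
The arc-length element is
    ds = sqrt(625 + (dz/dθ)^2) dθ,
so the Lagrangian is L = sqrt(625 + z'^2).
L depends on z' only, not on z or θ, so ∂L/∂z = 0 and
    ∂L/∂z' = z' / sqrt(625 + z'^2).
The Euler-Lagrange equation gives
    d/dθ( z' / sqrt(625 + z'^2) ) = 0,
so z' is constant. Integrating once:
    z(θ) = a θ + b,
a helix on the cylinder (a straight line when the cylinder is unrolled). The constants a, b are determined by the endpoint conditions.
With endpoint conditions z(0) = 5 and z(4π/3) = 11: from z(0) = b we get b = 5, and a·4π/3 + 5 = 11 gives a = 9/(2π), so
    z(θ) = (9/(2π)) θ + 5.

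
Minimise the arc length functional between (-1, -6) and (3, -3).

Arc-length functional: J[y] = ∫ sqrt(1 + (y')^2) dx.
Lagrangian L = sqrt(1 + (y')^2) has no explicit y dependence, so ∂L/∂y = 0 and the Euler-Lagrange equation gives
    d/dx( y' / sqrt(1 + (y')^2) ) = 0  ⇒  y' / sqrt(1 + (y')^2) = const.
Hence y' is constant, so y(x) is affine.
Fitting the endpoints (-1, -6) and (3, -3):
    slope m = ((-3) − (-6)) / (3 − (-1)) = 3/4,
    intercept c = (-6) − m·(-1) = -21/4.
Extremal: y(x) = (3/4) x - 21/4.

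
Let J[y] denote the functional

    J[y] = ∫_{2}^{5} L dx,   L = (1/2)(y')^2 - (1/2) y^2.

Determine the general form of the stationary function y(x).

The Lagrangian is L = (1/2)(y')^2 - (1/2) y^2.
∂L/∂y = -y.
∂L/∂y' = y'.
The Euler-Lagrange equation d/dx(∂L/∂y') − ∂L/∂y = 0 becomes:
    y'' + y = 0
General solution: y(x) = A sin(x) + B cos(x), where A and B are arbitrary constants fixed by the endpoint conditions.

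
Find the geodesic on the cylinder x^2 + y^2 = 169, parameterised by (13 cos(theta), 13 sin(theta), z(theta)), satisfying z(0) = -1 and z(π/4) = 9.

Parameterise the cylinder of radius R = 13 as
    r(θ) = (13 cos θ, 13 sin θ, z(θ)).
The arc-length element is
    ds = sqrt(169 + (dz/dθ)^2) dθ,
so the Lagrangian is L = sqrt(169 + z'^2).
L depends on z' only, not on z or θ, so ∂L/∂z = 0 and
    ∂L/∂z' = z' / sqrt(169 + z'^2).
The Euler-Lagrange equation gives
    d/dθ( z' / sqrt(169 + z'^2) ) = 0,
so z' is constant. Integrating once:
    z(θ) = a θ + b,
a helix on the cylinder (a straight line when the cylinder is unrolled). The constants a, b are determined by the endpoint conditions.
With endpoint conditions z(0) = -1 and z(π/4) = 9: from z(0) = b we get b = -1, and a·π/4 + -1 = 9 gives a = 40/π, so
    z(θ) = (40/π) θ − 1.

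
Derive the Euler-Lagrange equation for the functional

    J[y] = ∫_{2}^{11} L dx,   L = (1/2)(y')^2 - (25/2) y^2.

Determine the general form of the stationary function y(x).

The Lagrangian is L = (1/2)(y')^2 - (25/2) y^2.
∂L/∂y = -25y.
∂L/∂y' = y'.
The Euler-Lagrange equation d/dx(∂L/∂y') − ∂L/∂y = 0 becomes:
    y'' + 25 y = 0
General solution: y(x) = A sin(5x) + B cos(5x), where A and B are arbitrary constants fixed by the endpoint conditions.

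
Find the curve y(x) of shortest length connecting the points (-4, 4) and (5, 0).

Arc-length functional: J[y] = ∫ sqrt(1 + (y')^2) dx.
Lagrangian L = sqrt(1 + (y')^2) has no explicit y dependence, so ∂L/∂y = 0 and the Euler-Lagrange equation gives
    d/dx( y' / sqrt(1 + (y')^2) ) = 0  ⇒  y' / sqrt(1 + (y')^2) = const.
Hence y' is constant, so y(x) is affine.
Fitting the endpoints (-4, 4) and (5, 0):
    slope m = (0 − 4) / (5 − (-4)) = -4/9,
    intercept c = 4 − m·(-4) = 20/9.
Extremal: y(x) = (-4/9) x + 20/9.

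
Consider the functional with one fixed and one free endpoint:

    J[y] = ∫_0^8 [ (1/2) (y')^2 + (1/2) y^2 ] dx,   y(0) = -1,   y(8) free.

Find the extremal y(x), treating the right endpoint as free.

The Lagrangian L = (1/2) (y')^2 + (1/2) y^2 gives
    ∂L/∂y = 1 y,   ∂L/∂y' = y'.
Euler-Lagrange: y'' − y = 0.
With k = 1, the general solution is
    y(x) = A cosh(x) + B sinh(x).
Fixed left endpoint y(0) = -1 ⇒ A = -1.
The right endpoint x = 8 is free, so the natural (transversality) condition is ∂L/∂y' |_{x=8} = 0, i.e. y'(8) = 0.
Compute y'(x) = A k sinh(k x) + B k cosh(k x), so
    y'(8) = A k sinh(k·8) + B k cosh(k·8) = 0
    ⇒ B = −A tanh(k·8) = tanh(1·8).
Therefore the extremal is
    y(x) = −cosh(1 x) + tanh(1·8) sinh(1 x).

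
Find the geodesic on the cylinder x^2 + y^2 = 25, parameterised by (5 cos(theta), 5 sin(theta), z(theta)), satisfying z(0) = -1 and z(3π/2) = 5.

Parameterise the cylinder of radius R = 5 as
    r(θ) = (5 cos θ, 5 sin θ, z(θ)).
The arc-length element is
    ds = sqrt(25 + (dz/dθ)^2) dθ,
so the Lagrangian is L = sqrt(25 + z'^2).
L depends on z' only, not on z or θ, so ∂L/∂z = 0 and
    ∂L/∂z' = z' / sqrt(25 + z'^2).
The Euler-Lagrange equation gives
    d/dθ( z' / sqrt(25 + z'^2) ) = 0,
so z' is constant. Integrating once:
    z(θ) = a θ + b,
a helix on the cylinder (a straight line when the cylinder is unrolled). The constants a, b are determined by the endpoint conditions.
With endpoint conditions z(0) = -1 and z(3π/2) = 5: from z(0) = b we get b = -1, and a·3π/2 + -1 = 5 gives a = 4/π, so
    z(θ) = (4/π) θ − 1.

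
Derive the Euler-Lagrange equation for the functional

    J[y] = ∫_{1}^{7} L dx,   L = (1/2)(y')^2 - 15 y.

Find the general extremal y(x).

The Lagrangian is L = (1/2)(y')^2 - 15 y.
∂L/∂y = -15.
∂L/∂y' = y'.
The Euler-Lagrange equation d/dx(∂L/∂y') − ∂L/∂y = 0 becomes:
    y'' + 15 = 0
General solution: y(x) = -(15/2) x^2 + A x + B, where A and B are arbitrary constants fixed by the endpoint conditions.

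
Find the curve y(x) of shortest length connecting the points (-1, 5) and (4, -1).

Arc-length functional: J[y] = ∫ sqrt(1 + (y')^2) dx.
Lagrangian L = sqrt(1 + (y')^2) has no explicit y dependence, so ∂L/∂y = 0 and the Euler-Lagrange equation gives
    d/dx( y' / sqrt(1 + (y')^2) ) = 0  ⇒  y' / sqrt(1 + (y')^2) = const.
Hence y' is constant, so y(x) is affine.
Fitting the endpoints (-1, 5) and (4, -1):
    slope m = ((-1) − 5) / (4 − (-1)) = -6/5,
    intercept c = 5 − m·(-1) = 19/5.
Extremal: y(x) = (-6/5) x + 19/5.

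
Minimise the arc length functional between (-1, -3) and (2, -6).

Arc-length functional: J[y] = ∫ sqrt(1 + (y')^2) dx.
Lagrangian L = sqrt(1 + (y')^2) has no explicit y dependence, so ∂L/∂y = 0 and the Euler-Lagrange equation gives
    d/dx( y' / sqrt(1 + (y')^2) ) = 0  ⇒  y' / sqrt(1 + (y')^2) = const.
Hence y' is constant, so y(x) is affine.
Fitting the endpoints (-1, -3) and (2, -6):
    slope m = ((-6) − (-3)) / (2 − (-1)) = -1,
    intercept c = (-3) − m·(-1) = -4.
Extremal: y(x) = -x - 4.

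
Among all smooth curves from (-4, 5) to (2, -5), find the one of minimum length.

Arc-length functional: J[y] = ∫ sqrt(1 + (y')^2) dx.
Lagrangian L = sqrt(1 + (y')^2) has no explicit y dependence, so ∂L/∂y = 0 and the Euler-Lagrange equation gives
    d/dx( y' / sqrt(1 + (y')^2) ) = 0  ⇒  y' / sqrt(1 + (y')^2) = const.
Hence y' is constant, so y(x) is affine.
Fitting the endpoints (-4, 5) and (2, -5):
    slope m = ((-5) − 5) / (2 − (-4)) = -5/3,
    intercept c = 5 − m·(-4) = -5/3.
Extremal: y(x) = (-5/3) x - 5/3.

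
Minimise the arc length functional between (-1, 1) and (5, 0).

Arc-length functional: J[y] = ∫ sqrt(1 + (y')^2) dx.
Lagrangian L = sqrt(1 + (y')^2) has no explicit y dependence, so ∂L/∂y = 0 and the Euler-Lagrange equation gives
    d/dx( y' / sqrt(1 + (y')^2) ) = 0  ⇒  y' / sqrt(1 + (y')^2) = const.
Hence y' is constant, so y(x) is affine.
Fitting the endpoints (-1, 1) and (5, 0):
    slope m = (0 − 1) / (5 − (-1)) = -1/6,
    intercept c = 1 − m·(-1) = 5/6.
Extremal: y(x) = (-1/6) x + 5/6.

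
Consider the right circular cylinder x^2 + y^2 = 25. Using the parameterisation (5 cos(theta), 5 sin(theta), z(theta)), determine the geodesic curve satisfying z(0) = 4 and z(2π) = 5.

Parameterise the cylinder of radius R = 5 as
    r(θ) = (5 cos θ, 5 sin θ, z(θ)).
The arc-length element is
    ds = sqrt(25 + (dz/dθ)^2) dθ,
so the Lagrangian is L = sqrt(25 + z'^2).
L depends on z' only, not on z or θ, so ∂L/∂z = 0 and
    ∂L/∂z' = z' / sqrt(25 + z'^2).
The Euler-Lagrange equation gives
    d/dθ( z' / sqrt(25 + z'^2) ) = 0,
so z' is constant. Integrating once:
    z(θ) = a θ + b,
a helix on the cylinder (a straight line when the cylinder is unrolled). The constants a, b are determined by the endpoint conditions.
With endpoint conditions z(0) = 4 and z(2π) = 5: from z(0) = b we get b = 4, and a·2π + 4 = 5 gives a = 1/(2π), so
    z(θ) = (1/(2π)) θ + 4.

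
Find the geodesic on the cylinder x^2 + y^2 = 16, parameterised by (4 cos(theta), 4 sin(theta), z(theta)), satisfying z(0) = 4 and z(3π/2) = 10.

Parameterise the cylinder of radius R = 4 as
    r(θ) = (4 cos θ, 4 sin θ, z(θ)).
The arc-length element is
    ds = sqrt(16 + (dz/dθ)^2) dθ,
so the Lagrangian is L = sqrt(16 + z'^2).
L depends on z' only, not on z or θ, so ∂L/∂z = 0 and
    ∂L/∂z' = z' / sqrt(16 + z'^2).
The Euler-Lagrange equation gives
    d/dθ( z' / sqrt(16 + z'^2) ) = 0,
so z' is constant. Integrating once:
    z(θ) = a θ + b,
a helix on the cylinder (a straight line when the cylinder is unrolled). The constants a, b are determined by the endpoint conditions.
With endpoint conditions z(0) = 4 and z(3π/2) = 10: from z(0) = b we get b = 4, and a·3π/2 + 4 = 10 gives a = 4/π, so
    z(θ) = (4/π) θ + 4.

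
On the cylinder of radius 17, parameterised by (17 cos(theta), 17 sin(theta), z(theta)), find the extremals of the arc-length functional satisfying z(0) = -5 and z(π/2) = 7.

Parameterise the cylinder of radius R = 17 as
    r(θ) = (17 cos θ, 17 sin θ, z(θ)).
The arc-length element is
    ds = sqrt(289 + (dz/dθ)^2) dθ,
so the Lagrangian is L = sqrt(289 + z'^2).
L depends on z' only, not on z or θ, so ∂L/∂z = 0 and
    ∂L/∂z' = z' / sqrt(289 + z'^2).
The Euler-Lagrange equation gives
    d/dθ( z' / sqrt(289 + z'^2) ) = 0,
so z' is constant. Integrating once:
    z(θ) = a θ + b,
a helix on the cylinder (a straight line when the cylinder is unrolled). The constants a, b are determined by the endpoint conditions.
With endpoint conditions z(0) = -5 and z(π/2) = 7: from z(0) = b we get b = -5, and a·π/2 + -5 = 7 gives a = 24/π, so
    z(θ) = (24/π) θ − 5.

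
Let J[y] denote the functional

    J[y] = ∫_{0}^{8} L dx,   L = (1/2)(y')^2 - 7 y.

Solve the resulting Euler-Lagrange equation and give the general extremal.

The Lagrangian is L = (1/2)(y')^2 - 7 y.
∂L/∂y = -7.
∂L/∂y' = y'.
The Euler-Lagrange equation d/dx(∂L/∂y') − ∂L/∂y = 0 becomes:
    y'' + 7 = 0
General solution: y(x) = -(7/2) x^2 + A x + B, where A and B are arbitrary constants fixed by the endpoint conditions.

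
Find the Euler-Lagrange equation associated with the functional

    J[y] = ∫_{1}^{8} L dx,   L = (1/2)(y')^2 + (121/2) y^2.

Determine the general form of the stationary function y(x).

The Lagrangian is L = (1/2)(y')^2 + (121/2) y^2.
∂L/∂y = 121y.
∂L/∂y' = y'.
The Euler-Lagrange equation d/dx(∂L/∂y') − ∂L/∂y = 0 becomes:
    y'' - 121 y = 0
General solution: y(x) = A e^(11x) + B e^(-11x), where A and B are arbitrary constants fixed by the endpoint conditions.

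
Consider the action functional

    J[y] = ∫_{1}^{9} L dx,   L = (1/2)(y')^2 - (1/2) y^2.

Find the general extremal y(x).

The Lagrangian is L = (1/2)(y')^2 - (1/2) y^2.
∂L/∂y = -y.
∂L/∂y' = y'.
The Euler-Lagrange equation d/dx(∂L/∂y') − ∂L/∂y = 0 becomes:
    y'' + y = 0
General solution: y(x) = A sin(x) + B cos(x), where A and B are arbitrary constants fixed by the endpoint conditions.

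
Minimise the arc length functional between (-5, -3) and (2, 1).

Arc-length functional: J[y] = ∫ sqrt(1 + (y')^2) dx.
Lagrangian L = sqrt(1 + (y')^2) has no explicit y dependence, so ∂L/∂y = 0 and the Euler-Lagrange equation gives
    d/dx( y' / sqrt(1 + (y')^2) ) = 0  ⇒  y' / sqrt(1 + (y')^2) = const.
Hence y' is constant, so y(x) is affine.
Fitting the endpoints (-5, -3) and (2, 1):
    slope m = (1 − (-3)) / (2 − (-5)) = 4/7,
    intercept c = (-3) − m·(-5) = -1/7.
Extremal: y(x) = (4/7) x - 1/7.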